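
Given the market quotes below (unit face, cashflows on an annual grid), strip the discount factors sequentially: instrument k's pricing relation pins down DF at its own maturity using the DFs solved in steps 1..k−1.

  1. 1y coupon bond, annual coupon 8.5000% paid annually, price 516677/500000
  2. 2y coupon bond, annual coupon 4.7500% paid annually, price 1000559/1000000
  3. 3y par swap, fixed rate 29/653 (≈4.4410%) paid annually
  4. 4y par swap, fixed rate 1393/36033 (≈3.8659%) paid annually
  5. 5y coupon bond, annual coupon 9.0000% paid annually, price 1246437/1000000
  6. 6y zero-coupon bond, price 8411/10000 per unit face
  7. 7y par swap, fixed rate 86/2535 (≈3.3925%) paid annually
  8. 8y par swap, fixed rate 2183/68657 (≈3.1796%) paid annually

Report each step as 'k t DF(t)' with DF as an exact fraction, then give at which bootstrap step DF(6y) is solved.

1 1 2381/2500
2 2 114/125
3 3 4391/5000
4 4 8607/10000
5 5 423/500
6 6 8411/10000
7 7 496/625
8 8 7817/10000
DF(6y) is solved at step 6

step 1 [1y] bond c/1=17/200: DF=(516677/500000 − 17/200·(0))/(1+17/200) = 2381/2500 ≈ 0.952400
step 2 [2y] bond c/1=19/400: DF=(1000559/1000000 − 19/400·(0.952400))/(1+19/400) = 114/125 ≈ 0.912000
step 3 [3y] swap r/1=29/653: DF=(1 − 29/653·(0.952400+0.912000))/(1+29/653) = 4391/5000 ≈ 0.878200
step 4 [4y] swap r/1=1393/36033: DF=(1 − 1393/36033·(0.952400+0.912000+0.878200))/(1+1393/36033) = 8607/10000 ≈ 0.860700
step 5 [5y] bond c/1=9/100: DF=(1246437/1000000 − 9/100·(0.952400+0.912000+0.878200+0.860700))/(1+9/100) = 423/500 ≈ 0.846000
step 6 [6y] zero: DF = P = 8411/10000 ≈ 0.841100
step 7 [7y] swap r/1=86/2535: DF=(1 − 86/2535·(0.952400+0.912000+0.878200+0.860700+0.846000+0.841100))/(1+86/2535) = 496/625 ≈ 0.793600
step 8 [8y] swap r/1=2183/68657: DF=(1 − 2183/68657·(0.952400+0.912000+0.878200+0.860700+0.846000+0.841100+0.793600))/(1+2183/68657) = 7817/10000 ≈ 0.781700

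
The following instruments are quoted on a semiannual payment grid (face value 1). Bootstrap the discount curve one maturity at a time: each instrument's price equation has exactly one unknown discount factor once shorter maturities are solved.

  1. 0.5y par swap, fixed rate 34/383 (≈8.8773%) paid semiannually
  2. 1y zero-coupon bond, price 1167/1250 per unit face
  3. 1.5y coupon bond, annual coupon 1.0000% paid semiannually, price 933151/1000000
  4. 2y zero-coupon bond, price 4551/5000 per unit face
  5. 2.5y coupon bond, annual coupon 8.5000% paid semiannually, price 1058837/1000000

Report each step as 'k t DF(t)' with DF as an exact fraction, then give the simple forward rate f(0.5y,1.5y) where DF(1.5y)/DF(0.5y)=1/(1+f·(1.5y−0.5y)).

1 1/2 383/400
2 1 1167/1250
3 3/2 9191/10000
4 2 4551/5000
5 5/2 108/125
f(0.5y,1.5y) = ((383/400)/(9191/10000) − 1)/(1) = 384/9191 ≈ 4.1780%

step 1 [0.5y] swap r/2=17/383: DF=(1 − 17/383·(0))/(1+17/383) = 383/400 ≈ 0.957500
step 2 [1y] zero: DF = P = 1167/1250 ≈ 0.933600
step 3 [1.5y] bond c/2=1/200: DF=(933151/1000000 − 1/200·(0.957500+0.933600))/(1+1/200) = 9191/10000 ≈ 0.919100
step 4 [2y] zero: DF = P = 4551/5000 ≈ 0.910200
step 5 [2.5y] bond c/2=17/400: DF=(1058837/1000000 − 17/400·(0.957500+0.933600+0.919100+0.910200))/(1+17/400) = 108/125 ≈ 0.864000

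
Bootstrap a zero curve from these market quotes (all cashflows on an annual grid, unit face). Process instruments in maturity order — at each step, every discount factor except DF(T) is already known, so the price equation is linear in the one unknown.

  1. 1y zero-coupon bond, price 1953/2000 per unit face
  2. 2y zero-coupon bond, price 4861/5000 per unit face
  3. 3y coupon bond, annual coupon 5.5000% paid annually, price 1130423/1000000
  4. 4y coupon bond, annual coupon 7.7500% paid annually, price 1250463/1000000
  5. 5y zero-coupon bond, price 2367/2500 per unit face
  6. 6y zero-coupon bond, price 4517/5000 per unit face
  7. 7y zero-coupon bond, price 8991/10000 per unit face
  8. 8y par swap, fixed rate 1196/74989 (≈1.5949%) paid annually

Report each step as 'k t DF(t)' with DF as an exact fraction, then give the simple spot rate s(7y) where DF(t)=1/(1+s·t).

step 1 [1y] zero: DF = P = 1953/2000 ≈ 0.976500
step 2 [2y] zero: DF = P = 4861/5000 ≈ 0.972200
step 3 [3y] bond c/1=11/200: DF=(1130423/1000000 − 11/200·(0.976500+0.972200))/(1+11/200) = 9699/10000 ≈ 0.969900
step 4 [4y] bond c/1=31/400: DF=(1250463/1000000 − 31/400·(0.976500+0.972200+0.969900))/(1+31/400) = 4753/5000 ≈ 0.950600
step 5 [5y] zero: DF = P = 2367/2500 ≈ 0.946800
step 6 [6y] zero: DF = P = 4517/5000 ≈ 0.903400
step 7 [7y] zero: DF = P = 8991/10000 ≈ 0.899100
step 8 [8y] swap r/1=1196/74989: DF=(1 − 1196/74989·(0.976500+0.972200+0.969900+0.950600+0.946800+0.903400+0.899100))/(1+1196/74989) = 2201/2500 ≈ 0.880400

1 1 1953/2000
2 2 4861/5000
3 3 9699/10000
4 4 4753/5000
5 5 2367/2500
6 6 4517/5000
7 7 8991/10000
8 8 2201/2500
s(7y) = (1/(8991/10000) − 1)/(7) = 1009/62937 ≈ 1.6032%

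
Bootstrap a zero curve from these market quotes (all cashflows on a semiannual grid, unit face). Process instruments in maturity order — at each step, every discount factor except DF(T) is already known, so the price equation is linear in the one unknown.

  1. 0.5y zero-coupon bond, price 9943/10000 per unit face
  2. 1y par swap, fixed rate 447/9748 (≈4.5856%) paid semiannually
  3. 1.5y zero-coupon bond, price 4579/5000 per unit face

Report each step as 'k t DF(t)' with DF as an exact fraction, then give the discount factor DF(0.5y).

step 1 [0.5y] zero: DF = P = 9943/10000 ≈ 0.994300
step 2 [1y] swap r/2=447/19496: DF=(1 − 447/19496·(0.994300))/(1+447/19496) = 9553/10000 ≈ 0.955300
step 3 [1.5y] zero: DF = P = 4579/5000 ≈ 0.915800

1 1/2 9943/10000
2 1 9553/10000
3 3/2 4579/5000
DF(0.5y) = 9943/10000 ≈ 0.994300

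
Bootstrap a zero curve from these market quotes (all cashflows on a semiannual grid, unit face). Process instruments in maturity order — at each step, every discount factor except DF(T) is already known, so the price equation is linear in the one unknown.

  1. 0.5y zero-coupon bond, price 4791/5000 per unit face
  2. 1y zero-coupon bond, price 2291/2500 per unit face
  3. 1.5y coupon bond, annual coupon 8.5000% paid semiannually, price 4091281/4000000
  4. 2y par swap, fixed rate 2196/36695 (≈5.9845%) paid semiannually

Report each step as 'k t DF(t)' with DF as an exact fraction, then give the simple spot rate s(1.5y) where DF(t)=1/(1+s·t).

1 1/2 4791/5000
2 1 2291/2500
3 3/2 9047/10000
4 2 4451/5000
s(1.5y) = (1/(9047/10000) − 1)/(3/2) = 1906/27141 ≈ 7.0226%

step 1 [0.5y] zero: DF = P = 4791/5000 ≈ 0.958200
step 2 [1y] zero: DF = P = 2291/2500 ≈ 0.916400
step 3 [1.5y] bond c/2=17/400: DF=(4091281/4000000 − 17/400·(0.958200+0.916400))/(1+17/400) = 9047/10000 ≈ 0.904700
step 4 [2y] swap r/2=1098/36695: DF=(1 − 1098/36695·(0.958200+0.916400+0.904700))/(1+1098/36695) = 4451/5000 ≈ 0.890200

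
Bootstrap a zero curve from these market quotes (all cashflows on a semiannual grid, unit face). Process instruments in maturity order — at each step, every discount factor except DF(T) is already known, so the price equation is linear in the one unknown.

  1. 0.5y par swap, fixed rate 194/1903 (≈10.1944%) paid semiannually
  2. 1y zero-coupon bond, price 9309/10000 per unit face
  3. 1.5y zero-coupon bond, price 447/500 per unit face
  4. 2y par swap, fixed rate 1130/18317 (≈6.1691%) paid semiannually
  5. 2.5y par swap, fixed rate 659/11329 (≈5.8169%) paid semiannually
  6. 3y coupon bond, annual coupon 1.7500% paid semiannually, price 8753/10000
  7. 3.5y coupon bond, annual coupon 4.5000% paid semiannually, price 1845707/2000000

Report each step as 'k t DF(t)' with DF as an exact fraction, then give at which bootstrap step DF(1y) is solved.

step 1 [0.5y] swap r/2=97/1903: DF=(1 − 97/1903·(0))/(1+97/1903) = 1903/2000 ≈ 0.951500
step 2 [1y] zero: DF = P = 9309/10000 ≈ 0.930900
step 3 [1.5y] zero: DF = P = 447/500 ≈ 0.894000
step 4 [2y] swap r/2=565/18317: DF=(1 − 565/18317·(0.951500+0.930900+0.894000))/(1+565/18317) = 887/1000 ≈ 0.887000
step 5 [2.5y] swap r/2=659/22658: DF=(1 − 659/22658·(0.951500+0.930900+0.894000+0.887000))/(1+659/22658) = 4341/5000 ≈ 0.868200
step 6 [3y] bond c/2=7/800: DF=(8753/10000 − 7/800·(0.951500+0.930900+0.894000+0.887000+0.868200))/(1+7/800) = 2071/2500 ≈ 0.828400
step 7 [3.5y] bond c/2=9/400: DF=(1845707/2000000 − 9/400·(0.951500+0.930900+0.894000+0.887000+0.868200+0.828400))/(1+9/400) = 3923/5000 ≈ 0.784600

1 1/2 1903/2000
2 1 9309/10000
3 3/2 447/500
4 2 887/1000
5 5/2 4341/5000
6 3 2071/2500
7 7/2 3923/5000
DF(1y) is solved at step 2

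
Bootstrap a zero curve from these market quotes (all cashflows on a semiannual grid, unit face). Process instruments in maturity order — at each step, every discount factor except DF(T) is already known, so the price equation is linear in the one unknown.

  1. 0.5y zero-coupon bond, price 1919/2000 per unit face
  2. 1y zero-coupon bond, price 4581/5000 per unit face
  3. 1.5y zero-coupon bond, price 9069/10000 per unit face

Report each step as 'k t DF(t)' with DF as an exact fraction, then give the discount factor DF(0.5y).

1 1/2 1919/2000
2 1 4581/5000
3 3/2 9069/10000
DF(0.5y) = 1919/2000 ≈ 0.959500

step 1 [0.5y] zero: DF = P = 1919/2000 ≈ 0.959500
step 2 [1y] zero: DF = P = 4581/5000 ≈ 0.916200
step 3 [1.5y] zero: DF = P = 9069/10000 ≈ 0.906900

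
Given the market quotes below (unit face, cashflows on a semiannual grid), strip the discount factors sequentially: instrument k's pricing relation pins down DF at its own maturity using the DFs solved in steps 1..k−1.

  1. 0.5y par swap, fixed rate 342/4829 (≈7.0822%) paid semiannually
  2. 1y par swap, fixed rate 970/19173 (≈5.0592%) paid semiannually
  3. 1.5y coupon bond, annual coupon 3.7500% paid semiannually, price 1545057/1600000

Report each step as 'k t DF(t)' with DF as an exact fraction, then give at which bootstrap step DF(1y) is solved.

step 1 [0.5y] swap r/2=171/4829: DF=(1 − 171/4829·(0))/(1+171/4829) = 4829/5000 ≈ 0.965800
step 2 [1y] swap r/2=485/19173: DF=(1 − 485/19173·(0.965800))/(1+485/19173) = 1903/2000 ≈ 0.951500
step 3 [1.5y] bond c/2=3/160: DF=(1545057/1600000 − 3/160·(0.965800+0.951500))/(1+3/160) = 4563/5000 ≈ 0.912600

1 1/2 4829/5000
2 1 1903/2000
3 3/2 4563/5000
DF(1y) is solved at step 2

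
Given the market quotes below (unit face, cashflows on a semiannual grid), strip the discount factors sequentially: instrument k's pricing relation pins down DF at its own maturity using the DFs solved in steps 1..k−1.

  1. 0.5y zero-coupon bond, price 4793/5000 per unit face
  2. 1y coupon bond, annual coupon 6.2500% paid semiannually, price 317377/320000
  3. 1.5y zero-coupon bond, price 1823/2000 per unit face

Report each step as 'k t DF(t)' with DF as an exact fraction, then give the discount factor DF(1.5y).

step 1 [0.5y] zero: DF = P = 4793/5000 ≈ 0.958600
step 2 [1y] bond c/2=1/32: DF=(317377/320000 − 1/32·(0.958600))/(1+1/32) = 9327/10000 ≈ 0.932700
step 3 [1.5y] zero: DF = P = 1823/2000 ≈ 0.911500

1 1/2 4793/5000
2 1 9327/10000
3 3/2 1823/2000
DF(1.5y) = 1823/2000 ≈ 0.911500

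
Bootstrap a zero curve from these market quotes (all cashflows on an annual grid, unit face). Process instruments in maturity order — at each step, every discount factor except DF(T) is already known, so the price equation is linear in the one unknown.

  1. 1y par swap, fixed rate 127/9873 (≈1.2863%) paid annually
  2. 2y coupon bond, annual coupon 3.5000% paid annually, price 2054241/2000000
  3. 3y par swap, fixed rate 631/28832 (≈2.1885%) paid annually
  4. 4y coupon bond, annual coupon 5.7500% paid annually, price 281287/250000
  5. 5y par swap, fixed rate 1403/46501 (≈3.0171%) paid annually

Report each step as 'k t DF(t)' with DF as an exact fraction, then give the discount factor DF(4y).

step 1 [1y] swap r/1=127/9873: DF=(1 − 127/9873·(0))/(1+127/9873) = 9873/10000 ≈ 0.987300
step 2 [2y] bond c/1=7/200: DF=(2054241/2000000 − 7/200·(0.987300))/(1+7/200) = 959/1000 ≈ 0.959000
step 3 [3y] swap r/1=631/28832: DF=(1 − 631/28832·(0.987300+0.959000))/(1+631/28832) = 9369/10000 ≈ 0.936900
step 4 [4y] bond c/1=23/400: DF=(281287/250000 − 23/400·(0.987300+0.959000+0.936900))/(1+23/400) = 567/625 ≈ 0.907200
step 5 [5y] swap r/1=1403/46501: DF=(1 − 1403/46501·(0.987300+0.959000+0.936900+0.907200))/(1+1403/46501) = 8597/10000 ≈ 0.859700

1 1 9873/10000
2 2 959/1000
3 3 9369/10000
4 4 567/625
5 5 8597/10000
DF(4y) = 567/625 ≈ 0.907200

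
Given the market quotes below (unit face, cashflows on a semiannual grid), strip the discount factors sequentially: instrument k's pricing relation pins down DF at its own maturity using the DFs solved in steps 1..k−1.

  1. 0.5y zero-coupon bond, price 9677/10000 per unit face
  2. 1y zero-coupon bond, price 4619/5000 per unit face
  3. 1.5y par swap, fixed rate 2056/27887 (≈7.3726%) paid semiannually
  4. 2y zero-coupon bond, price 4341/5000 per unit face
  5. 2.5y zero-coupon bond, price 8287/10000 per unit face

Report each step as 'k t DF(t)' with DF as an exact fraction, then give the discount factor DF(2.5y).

1 1/2 9677/10000
2 1 4619/5000
3 3/2 2243/2500
4 2 4341/5000
5 5/2 8287/10000
DF(2.5y) = 8287/10000 ≈ 0.828700

step 1 [0.5y] zero: DF = P = 9677/10000 ≈ 0.967700
step 2 [1y] zero: DF = P = 4619/5000 ≈ 0.923800
step 3 [1.5y] swap r/2=1028/27887: DF=(1 − 1028/27887·(0.967700+0.923800))/(1+1028/27887) = 2243/2500 ≈ 0.897200
step 4 [2y] zero: DF = P = 4341/5000 ≈ 0.868200
step 5 [2.5y] zero: DF = P = 8287/10000 ≈ 0.828700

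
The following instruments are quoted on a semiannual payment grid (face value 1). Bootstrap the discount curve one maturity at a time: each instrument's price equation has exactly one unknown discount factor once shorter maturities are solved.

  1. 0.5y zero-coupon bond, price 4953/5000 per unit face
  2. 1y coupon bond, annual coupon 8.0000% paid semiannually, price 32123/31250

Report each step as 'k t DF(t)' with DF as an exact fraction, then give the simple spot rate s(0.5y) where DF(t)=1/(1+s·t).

1 1/2 4953/5000
2 1 9503/10000
s(0.5y) = (1/(4953/5000) − 1)/(1/2) = 94/4953 ≈ 1.8978%

step 1 [0.5y] zero: DF = P = 4953/5000 ≈ 0.990600
step 2 [1y] bond c/2=1/25: DF=(32123/31250 − 1/25·(0.990600))/(1+1/25) = 9503/10000 ≈ 0.950300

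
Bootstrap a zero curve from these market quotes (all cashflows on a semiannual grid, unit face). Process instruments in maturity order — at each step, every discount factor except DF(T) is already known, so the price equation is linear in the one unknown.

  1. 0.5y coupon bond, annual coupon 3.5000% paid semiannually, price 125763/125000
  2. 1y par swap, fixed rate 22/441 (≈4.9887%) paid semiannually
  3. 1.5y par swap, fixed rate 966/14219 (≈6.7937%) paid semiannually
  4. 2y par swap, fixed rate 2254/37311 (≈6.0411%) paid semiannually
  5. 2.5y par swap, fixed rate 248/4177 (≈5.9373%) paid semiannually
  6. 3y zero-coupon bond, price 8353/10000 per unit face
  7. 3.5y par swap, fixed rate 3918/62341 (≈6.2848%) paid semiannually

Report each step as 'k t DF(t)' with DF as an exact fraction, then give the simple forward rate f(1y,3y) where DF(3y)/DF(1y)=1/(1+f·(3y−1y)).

step 1 [0.5y] bond c/2=7/400: DF=(125763/125000 − 7/400·(0))/(1+7/400) = 618/625 ≈ 0.988800
step 2 [1y] swap r/2=11/441: DF=(1 − 11/441·(0.988800))/(1+11/441) = 2379/2500 ≈ 0.951600
step 3 [1.5y] swap r/2=483/14219: DF=(1 − 483/14219·(0.988800+0.951600))/(1+483/14219) = 4517/5000 ≈ 0.903400
step 4 [2y] swap r/2=1127/37311: DF=(1 − 1127/37311·(0.988800+0.951600+0.903400))/(1+1127/37311) = 8873/10000 ≈ 0.887300
step 5 [2.5y] swap r/2=124/4177: DF=(1 − 124/4177·(0.988800+0.951600+0.903400+0.887300))/(1+124/4177) = 2159/2500 ≈ 0.863600
step 6 [3y] zero: DF = P = 8353/10000 ≈ 0.835300
step 7 [3.5y] swap r/2=1959/62341: DF=(1 − 1959/62341·(0.988800+0.951600+0.903400+0.887300+0.863600+0.835300))/(1+1959/62341) = 8041/10000 ≈ 0.804100

1 1/2 618/625
2 1 2379/2500
3 3/2 4517/5000
4 2 8873/10000
5 5/2 2159/2500
6 3 8353/10000
7 7/2 8041/10000
f(1y,3y) = ((2379/2500)/(8353/10000) − 1)/(2) = 1163/16706 ≈ 6.9616%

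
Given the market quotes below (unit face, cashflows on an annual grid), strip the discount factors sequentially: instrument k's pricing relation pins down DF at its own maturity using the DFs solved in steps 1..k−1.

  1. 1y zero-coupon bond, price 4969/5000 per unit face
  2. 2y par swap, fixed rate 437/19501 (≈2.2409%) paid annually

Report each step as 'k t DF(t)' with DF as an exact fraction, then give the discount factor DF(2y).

step 1 [1y] zero: DF = P = 4969/5000 ≈ 0.993800
step 2 [2y] swap r/1=437/19501: DF=(1 − 437/19501·(0.993800))/(1+437/19501) = 9563/10000 ≈ 0.956300

1 1 4969/5000
2 2 9563/10000
DF(2y) = 9563/10000 ≈ 0.956300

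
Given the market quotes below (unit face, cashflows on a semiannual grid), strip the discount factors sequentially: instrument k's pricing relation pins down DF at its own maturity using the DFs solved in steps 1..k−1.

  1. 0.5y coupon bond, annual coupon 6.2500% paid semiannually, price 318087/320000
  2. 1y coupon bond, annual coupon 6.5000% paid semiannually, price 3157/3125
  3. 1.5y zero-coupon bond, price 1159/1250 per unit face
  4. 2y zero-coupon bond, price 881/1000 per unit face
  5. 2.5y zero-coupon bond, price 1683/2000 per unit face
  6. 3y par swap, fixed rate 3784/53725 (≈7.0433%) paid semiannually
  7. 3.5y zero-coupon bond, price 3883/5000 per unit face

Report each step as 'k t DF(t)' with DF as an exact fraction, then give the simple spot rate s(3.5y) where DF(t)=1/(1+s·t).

step 1 [0.5y] bond c/2=1/32: DF=(318087/320000 − 1/32·(0))/(1+1/32) = 9639/10000 ≈ 0.963900
step 2 [1y] bond c/2=13/400: DF=(3157/3125 − 13/400·(0.963900))/(1+13/400) = 9481/10000 ≈ 0.948100
step 3 [1.5y] zero: DF = P = 1159/1250 ≈ 0.927200
step 4 [2y] zero: DF = P = 881/1000 ≈ 0.881000
step 5 [2.5y] zero: DF = P = 1683/2000 ≈ 0.841500
step 6 [3y] swap r/2=1892/53725: DF=(1 − 1892/53725·(0.963900+0.948100+0.927200+0.881000+0.841500))/(1+1892/53725) = 2027/2500 ≈ 0.810800
step 7 [3.5y] zero: DF = P = 3883/5000 ≈ 0.776600

1 1/2 9639/10000
2 1 9481/10000
3 3/2 1159/1250
4 2 881/1000
5 5/2 1683/2000
6 3 2027/2500
7 7/2 3883/5000
s(3.5y) = (1/(3883/5000) − 1)/(7/2) = 2234/27181 ≈ 8.2190%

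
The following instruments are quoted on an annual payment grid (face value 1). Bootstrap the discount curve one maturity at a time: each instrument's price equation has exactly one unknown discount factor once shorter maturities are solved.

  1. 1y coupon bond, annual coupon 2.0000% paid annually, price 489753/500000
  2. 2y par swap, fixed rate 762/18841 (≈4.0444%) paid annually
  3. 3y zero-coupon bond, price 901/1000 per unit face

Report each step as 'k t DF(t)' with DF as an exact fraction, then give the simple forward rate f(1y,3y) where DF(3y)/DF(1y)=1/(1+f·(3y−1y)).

1 1 9603/10000
2 2 4619/5000
3 3 901/1000
f(1y,3y) = ((9603/10000)/(901/1000) − 1)/(2) = 593/18020 ≈ 3.2908%

step 1 [1y] bond c/1=1/50: DF=(489753/500000 − 1/50·(0))/(1+1/50) = 9603/10000 ≈ 0.960300
step 2 [2y] swap r/1=762/18841: DF=(1 − 762/18841·(0.960300))/(1+762/18841) = 4619/5000 ≈ 0.923800
step 3 [3y] zero: DF = P = 901/1000 ≈ 0.901000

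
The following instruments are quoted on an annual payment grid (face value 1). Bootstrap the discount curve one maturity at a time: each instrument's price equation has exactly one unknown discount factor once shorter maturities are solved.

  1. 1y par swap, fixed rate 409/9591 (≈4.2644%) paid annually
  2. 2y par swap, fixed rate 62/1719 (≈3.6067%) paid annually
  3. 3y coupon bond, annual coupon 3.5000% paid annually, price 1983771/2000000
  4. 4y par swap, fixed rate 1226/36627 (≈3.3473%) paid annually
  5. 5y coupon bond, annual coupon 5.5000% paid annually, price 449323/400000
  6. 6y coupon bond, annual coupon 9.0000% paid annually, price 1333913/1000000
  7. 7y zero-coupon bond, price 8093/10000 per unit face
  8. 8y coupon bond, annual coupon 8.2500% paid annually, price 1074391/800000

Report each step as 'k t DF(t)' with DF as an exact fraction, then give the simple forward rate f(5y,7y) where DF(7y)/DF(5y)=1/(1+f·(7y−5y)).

step 1 [1y] swap r/1=409/9591: DF=(1 − 409/9591·(0))/(1+409/9591) = 9591/10000 ≈ 0.959100
step 2 [2y] swap r/1=62/1719: DF=(1 − 62/1719·(0.959100))/(1+62/1719) = 4659/5000 ≈ 0.931800
step 3 [3y] bond c/1=7/200: DF=(1983771/2000000 − 7/200·(0.959100+0.931800))/(1+7/200) = 559/625 ≈ 0.894400
step 4 [4y] swap r/1=1226/36627: DF=(1 − 1226/36627·(0.959100+0.931800+0.894400))/(1+1226/36627) = 4387/5000 ≈ 0.877400
step 5 [5y] bond c/1=11/200: DF=(449323/400000 − 11/200·(0.959100+0.931800+0.894400+0.877400))/(1+11/200) = 4369/5000 ≈ 0.873800
step 6 [6y] bond c/1=9/100: DF=(1333913/1000000 − 9/100·(0.959100+0.931800+0.894400+0.877400+0.873800))/(1+9/100) = 2123/2500 ≈ 0.849200
step 7 [7y] zero: DF = P = 8093/10000 ≈ 0.809300
step 8 [8y] bond c/1=33/400: DF=(1074391/800000 − 33/400·(0.959100+0.931800+0.894400+0.877400+0.873800+0.849200+0.809300))/(1+33/400) = 1537/2000 ≈ 0.768500

1 1 9591/10000
2 2 4659/5000
3 3 559/625
4 4 4387/5000
5 5 4369/5000
6 6 2123/2500
7 7 8093/10000
8 8 1537/2000
f(5y,7y) = ((4369/5000)/(8093/10000) − 1)/(2) = 645/16186 ≈ 3.9849%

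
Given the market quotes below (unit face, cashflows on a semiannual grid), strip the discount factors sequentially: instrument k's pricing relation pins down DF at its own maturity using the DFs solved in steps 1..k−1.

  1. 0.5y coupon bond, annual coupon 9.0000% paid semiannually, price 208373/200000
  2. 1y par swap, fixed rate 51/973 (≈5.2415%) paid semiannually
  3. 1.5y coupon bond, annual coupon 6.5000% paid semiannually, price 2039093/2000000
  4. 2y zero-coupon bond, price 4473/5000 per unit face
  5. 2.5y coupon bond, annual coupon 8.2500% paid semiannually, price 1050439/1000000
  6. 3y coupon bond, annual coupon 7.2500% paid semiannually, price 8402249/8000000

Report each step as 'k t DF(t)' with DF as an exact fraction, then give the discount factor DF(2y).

1 1/2 997/1000
2 1 949/1000
3 3/2 4631/5000
4 2 4473/5000
5 5/2 2149/2500
6 3 8517/10000
DF(2y) = 4473/5000 ≈ 0.894600

step 1 [0.5y] bond c/2=9/200: DF=(208373/200000 − 9/200·(0))/(1+9/200) = 997/1000 ≈ 0.997000
step 2 [1y] swap r/2=51/1946: DF=(1 − 51/1946·(0.997000))/(1+51/1946) = 949/1000 ≈ 0.949000
step 3 [1.5y] bond c/2=13/400: DF=(2039093/2000000 − 13/400·(0.997000+0.949000))/(1+13/400) = 4631/5000 ≈ 0.926200
step 4 [2y] zero: DF = P = 4473/5000 ≈ 0.894600
step 5 [2.5y] bond c/2=33/800: DF=(1050439/1000000 − 33/800·(0.997000+0.949000+0.926200+0.894600))/(1+33/800) = 2149/2500 ≈ 0.859600
step 6 [3y] bond c/2=29/800: DF=(8402249/8000000 − 29/800·(0.997000+0.949000+0.926200+0.894600+0.859600))/(1+29/800) = 8517/10000 ≈ 0.851700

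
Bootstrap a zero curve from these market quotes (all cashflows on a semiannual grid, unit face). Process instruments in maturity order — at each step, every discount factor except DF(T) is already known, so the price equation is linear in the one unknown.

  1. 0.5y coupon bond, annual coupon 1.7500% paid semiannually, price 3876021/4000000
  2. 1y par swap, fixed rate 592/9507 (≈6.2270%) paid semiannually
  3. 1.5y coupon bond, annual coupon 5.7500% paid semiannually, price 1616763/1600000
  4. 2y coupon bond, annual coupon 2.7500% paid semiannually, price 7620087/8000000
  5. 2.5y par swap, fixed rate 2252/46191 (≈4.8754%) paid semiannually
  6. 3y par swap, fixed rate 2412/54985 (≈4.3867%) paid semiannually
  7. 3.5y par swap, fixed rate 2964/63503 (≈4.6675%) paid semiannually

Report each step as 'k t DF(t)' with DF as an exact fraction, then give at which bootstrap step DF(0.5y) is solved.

1 1/2 4803/5000
2 1 588/625
3 3/2 9291/10000
4 2 2253/2500
5 5/2 4437/5000
6 3 4397/5000
7 7/2 4259/5000
DF(0.5y) is solved at step 1

step 1 [0.5y] bond c/2=7/800: DF=(3876021/4000000 − 7/800·(0))/(1+7/800) = 4803/5000 ≈ 0.960600
step 2 [1y] swap r/2=296/9507: DF=(1 − 296/9507·(0.960600))/(1+296/9507) = 588/625 ≈ 0.940800
step 3 [1.5y] bond c/2=23/800: DF=(1616763/1600000 − 23/800·(0.960600+0.940800))/(1+23/800) = 9291/10000 ≈ 0.929100
step 4 [2y] bond c/2=11/800: DF=(7620087/8000000 − 11/800·(0.960600+0.940800+0.929100))/(1+11/800) = 2253/2500 ≈ 0.901200
step 5 [2.5y] swap r/2=1126/46191: DF=(1 − 1126/46191·(0.960600+0.940800+0.929100+0.901200))/(1+1126/46191) = 4437/5000 ≈ 0.887400
step 6 [3y] swap r/2=1206/54985: DF=(1 − 1206/54985·(0.960600+0.940800+0.929100+0.901200+0.887400))/(1+1206/54985) = 4397/5000 ≈ 0.879400
step 7 [3.5y] swap r/2=1482/63503: DF=(1 − 1482/63503·(0.960600+0.940800+0.929100+0.901200+0.887400+0.879400))/(1+1482/63503) = 4259/5000 ≈ 0.851800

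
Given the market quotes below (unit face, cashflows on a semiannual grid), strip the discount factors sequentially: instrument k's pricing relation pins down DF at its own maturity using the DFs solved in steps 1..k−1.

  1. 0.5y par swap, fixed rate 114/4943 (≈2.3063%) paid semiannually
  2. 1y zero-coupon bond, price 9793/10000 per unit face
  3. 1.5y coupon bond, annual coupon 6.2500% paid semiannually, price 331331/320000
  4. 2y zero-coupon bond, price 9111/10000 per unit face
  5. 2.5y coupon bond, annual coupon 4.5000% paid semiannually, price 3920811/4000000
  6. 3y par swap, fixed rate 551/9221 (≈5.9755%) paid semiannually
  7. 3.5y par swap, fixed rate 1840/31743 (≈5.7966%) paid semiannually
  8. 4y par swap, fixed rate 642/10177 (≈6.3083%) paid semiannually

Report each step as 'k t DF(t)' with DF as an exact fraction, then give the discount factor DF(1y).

1 1/2 4943/5000
2 1 9793/10000
3 3/2 2361/2500
4 2 9111/10000
5 5/2 1749/2000
6 3 8347/10000
7 7/2 102/125
8 4 7753/10000
DF(1y) = 9793/10000 ≈ 0.979300

step 1 [0.5y] swap r/2=57/4943: DF=(1 − 57/4943·(0))/(1+57/4943) = 4943/5000 ≈ 0.988600
step 2 [1y] zero: DF = P = 9793/10000 ≈ 0.979300
step 3 [1.5y] bond c/2=1/32: DF=(331331/320000 − 1/32·(0.988600+0.979300))/(1+1/32) = 2361/2500 ≈ 0.944400
step 4 [2y] zero: DF = P = 9111/10000 ≈ 0.911100
step 5 [2.5y] bond c/2=9/400: DF=(3920811/4000000 − 9/400·(0.988600+0.979300+0.944400+0.911100))/(1+9/400) = 1749/2000 ≈ 0.874500
step 6 [3y] swap r/2=551/18442: DF=(1 − 551/18442·(0.988600+0.979300+0.944400+0.911100+0.874500))/(1+551/18442) = 8347/10000 ≈ 0.834700
step 7 [3.5y] swap r/2=920/31743: DF=(1 − 920/31743·(0.988600+0.979300+0.944400+0.911100+0.874500+0.834700))/(1+920/31743) = 102/125 ≈ 0.816000
step 8 [4y] swap r/2=321/10177: DF=(1 − 321/10177·(0.988600+0.979300+0.944400+0.911100+0.874500+0.834700+0.816000))/(1+321/10177) = 7753/10000 ≈ 0.775300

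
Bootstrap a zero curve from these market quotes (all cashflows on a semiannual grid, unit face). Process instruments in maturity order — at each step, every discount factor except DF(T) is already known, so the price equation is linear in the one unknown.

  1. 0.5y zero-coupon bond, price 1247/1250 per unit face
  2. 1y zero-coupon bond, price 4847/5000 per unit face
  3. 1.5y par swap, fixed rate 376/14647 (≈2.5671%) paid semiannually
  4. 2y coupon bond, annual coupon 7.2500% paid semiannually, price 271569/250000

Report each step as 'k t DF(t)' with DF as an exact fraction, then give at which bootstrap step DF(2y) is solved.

1 1/2 1247/1250
2 1 4847/5000
3 3/2 1203/1250
4 2 4729/5000
DF(2y) is solved at step 4

step 1 [0.5y] zero: DF = P = 1247/1250 ≈ 0.997600
step 2 [1y] zero: DF = P = 4847/5000 ≈ 0.969400
step 3 [1.5y] swap r/2=188/14647: DF=(1 − 188/14647·(0.997600+0.969400))/(1+188/14647) = 1203/1250 ≈ 0.962400
step 4 [2y] bond c/2=29/800: DF=(271569/250000 − 29/800·(0.997600+0.969400+0.962400))/(1+29/800) = 4729/5000 ≈ 0.945800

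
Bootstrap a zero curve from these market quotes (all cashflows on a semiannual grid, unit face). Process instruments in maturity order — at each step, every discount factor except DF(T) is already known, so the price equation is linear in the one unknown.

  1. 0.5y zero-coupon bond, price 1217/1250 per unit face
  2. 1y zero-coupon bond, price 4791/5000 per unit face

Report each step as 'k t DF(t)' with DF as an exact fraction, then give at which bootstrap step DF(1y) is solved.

step 1 [0.5y] zero: DF = P = 1217/1250 ≈ 0.973600
step 2 [1y] zero: DF = P = 4791/5000 ≈ 0.958200

1 1/2 1217/1250
2 1 4791/5000
DF(1y) is solved at step 2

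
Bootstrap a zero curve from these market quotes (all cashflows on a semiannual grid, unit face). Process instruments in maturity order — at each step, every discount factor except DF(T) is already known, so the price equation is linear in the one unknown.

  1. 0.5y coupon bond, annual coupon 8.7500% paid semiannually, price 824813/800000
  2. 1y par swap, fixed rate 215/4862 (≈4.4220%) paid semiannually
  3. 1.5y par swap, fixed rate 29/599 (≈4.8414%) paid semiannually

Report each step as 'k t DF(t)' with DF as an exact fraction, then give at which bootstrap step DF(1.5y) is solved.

1 1/2 4939/5000
2 1 957/1000
3 3/2 1163/1250
DF(1.5y) is solved at step 3

step 1 [0.5y] bond c/2=7/160: DF=(824813/800000 − 7/160·(0))/(1+7/160) = 4939/5000 ≈ 0.987800
step 2 [1y] swap r/2=215/9724: DF=(1 − 215/9724·(0.987800))/(1+215/9724) = 957/1000 ≈ 0.957000
step 3 [1.5y] swap r/2=29/1198: DF=(1 − 29/1198·(0.987800+0.957000))/(1+29/1198) = 1163/1250 ≈ 0.930400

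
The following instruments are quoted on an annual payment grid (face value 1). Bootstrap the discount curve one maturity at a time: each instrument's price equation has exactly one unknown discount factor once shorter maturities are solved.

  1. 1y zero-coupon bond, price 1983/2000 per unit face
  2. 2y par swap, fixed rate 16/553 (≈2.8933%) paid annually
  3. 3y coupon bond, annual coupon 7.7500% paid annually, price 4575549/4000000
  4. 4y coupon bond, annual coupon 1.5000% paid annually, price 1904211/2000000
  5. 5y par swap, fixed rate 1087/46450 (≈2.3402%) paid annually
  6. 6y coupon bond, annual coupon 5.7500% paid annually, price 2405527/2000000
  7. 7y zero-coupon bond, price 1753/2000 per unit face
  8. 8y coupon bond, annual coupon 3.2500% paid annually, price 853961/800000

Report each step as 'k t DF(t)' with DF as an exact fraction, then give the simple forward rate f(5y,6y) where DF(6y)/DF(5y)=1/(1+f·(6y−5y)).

step 1 [1y] zero: DF = P = 1983/2000 ≈ 0.991500
step 2 [2y] swap r/1=16/553: DF=(1 − 16/553·(0.991500))/(1+16/553) = 118/125 ≈ 0.944000
step 3 [3y] bond c/1=31/400: DF=(4575549/4000000 − 31/400·(0.991500+0.944000))/(1+31/400) = 1153/1250 ≈ 0.922400
step 4 [4y] bond c/1=3/200: DF=(1904211/2000000 − 3/200·(0.991500+0.944000+0.922400))/(1+3/200) = 4479/5000 ≈ 0.895800
step 5 [5y] swap r/1=1087/46450: DF=(1 − 1087/46450·(0.991500+0.944000+0.922400+0.895800))/(1+1087/46450) = 8913/10000 ≈ 0.891300
step 6 [6y] bond c/1=23/400: DF=(2405527/2000000 − 23/400·(0.991500+0.944000+0.922400+0.895800+0.891300))/(1+23/400) = 553/625 ≈ 0.884800
step 7 [7y] zero: DF = P = 1753/2000 ≈ 0.876500
step 8 [8y] bond c/1=13/400: DF=(853961/800000 − 13/400·(0.991500+0.944000+0.922400+0.895800+0.891300+0.884800+0.876500))/(1+13/400) = 4161/5000 ≈ 0.832200

1 1 1983/2000
2 2 118/125
3 3 1153/1250
4 4 4479/5000
5 5 8913/10000
6 6 553/625
7 7 1753/2000
8 8 4161/5000
f(5y,6y) = ((8913/10000)/(553/625) − 1)/(1) = 65/8848 ≈ 0.7346%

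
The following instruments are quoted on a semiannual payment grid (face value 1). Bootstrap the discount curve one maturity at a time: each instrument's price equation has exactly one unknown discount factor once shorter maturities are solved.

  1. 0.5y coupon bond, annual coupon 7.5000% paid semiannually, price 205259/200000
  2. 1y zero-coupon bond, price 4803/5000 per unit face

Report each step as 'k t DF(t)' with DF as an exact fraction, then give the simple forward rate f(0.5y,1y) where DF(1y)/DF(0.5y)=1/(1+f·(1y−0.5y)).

step 1 [0.5y] bond c/2=3/80: DF=(205259/200000 − 3/80·(0))/(1+3/80) = 2473/2500 ≈ 0.989200
step 2 [1y] zero: DF = P = 4803/5000 ≈ 0.960600

1 1/2 2473/2500
2 1 4803/5000
f(0.5y,1y) = ((2473/2500)/(4803/5000) − 1)/(1/2) = 286/4803 ≈ 5.9546%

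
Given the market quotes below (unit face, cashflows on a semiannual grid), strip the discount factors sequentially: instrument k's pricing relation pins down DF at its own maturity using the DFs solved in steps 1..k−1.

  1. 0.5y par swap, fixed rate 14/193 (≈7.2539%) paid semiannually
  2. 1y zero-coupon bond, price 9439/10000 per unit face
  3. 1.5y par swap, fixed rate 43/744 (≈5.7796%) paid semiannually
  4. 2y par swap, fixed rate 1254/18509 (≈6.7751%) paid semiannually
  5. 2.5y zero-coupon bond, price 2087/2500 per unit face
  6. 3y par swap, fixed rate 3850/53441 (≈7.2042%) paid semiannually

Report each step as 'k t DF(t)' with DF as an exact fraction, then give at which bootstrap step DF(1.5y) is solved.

step 1 [0.5y] swap r/2=7/193: DF=(1 − 7/193·(0))/(1+7/193) = 193/200 ≈ 0.965000
step 2 [1y] zero: DF = P = 9439/10000 ≈ 0.943900
step 3 [1.5y] swap r/2=43/1488: DF=(1 − 43/1488·(0.965000+0.943900))/(1+43/1488) = 9183/10000 ≈ 0.918300
step 4 [2y] swap r/2=627/18509: DF=(1 − 627/18509·(0.965000+0.943900+0.918300))/(1+627/18509) = 4373/5000 ≈ 0.874600
step 5 [2.5y] zero: DF = P = 2087/2500 ≈ 0.834800
step 6 [3y] swap r/2=1925/53441: DF=(1 − 1925/53441·(0.965000+0.943900+0.918300+0.874600+0.834800))/(1+1925/53441) = 323/400 ≈ 0.807500

1 1/2 193/200
2 1 9439/10000
3 3/2 9183/10000
4 2 4373/5000
5 5/2 2087/2500
6 3 323/400
DF(1.5y) is solved at step 3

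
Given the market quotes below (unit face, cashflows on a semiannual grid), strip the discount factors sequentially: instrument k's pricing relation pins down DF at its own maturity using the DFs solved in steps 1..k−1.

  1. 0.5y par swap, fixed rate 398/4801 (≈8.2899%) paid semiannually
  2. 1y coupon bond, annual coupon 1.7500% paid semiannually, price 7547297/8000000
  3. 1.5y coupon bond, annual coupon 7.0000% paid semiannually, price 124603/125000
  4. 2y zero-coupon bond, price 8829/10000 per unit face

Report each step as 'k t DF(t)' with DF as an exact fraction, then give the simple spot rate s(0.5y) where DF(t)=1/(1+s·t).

1 1/2 4801/5000
2 1 9269/10000
3 3/2 8993/10000
4 2 8829/10000
s(0.5y) = (1/(4801/5000) − 1)/(1/2) = 398/4801 ≈ 8.2899%

step 1 [0.5y] swap r/2=199/4801: DF=(1 − 199/4801·(0))/(1+199/4801) = 4801/5000 ≈ 0.960200
step 2 [1y] bond c/2=7/800: DF=(7547297/8000000 − 7/800·(0.960200))/(1+7/800) = 9269/10000 ≈ 0.926900
step 3 [1.5y] bond c/2=7/200: DF=(124603/125000 − 7/200·(0.960200+0.926900))/(1+7/200) = 8993/10000 ≈ 0.899300
step 4 [2y] zero: DF = P = 8829/10000 ≈ 0.882900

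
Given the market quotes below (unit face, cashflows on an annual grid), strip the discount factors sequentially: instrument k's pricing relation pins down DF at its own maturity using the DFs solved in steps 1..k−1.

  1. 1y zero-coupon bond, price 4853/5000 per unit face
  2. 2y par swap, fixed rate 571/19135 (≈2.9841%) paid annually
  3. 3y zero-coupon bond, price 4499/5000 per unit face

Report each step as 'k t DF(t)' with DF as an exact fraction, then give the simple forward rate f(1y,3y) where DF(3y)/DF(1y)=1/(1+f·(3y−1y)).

step 1 [1y] zero: DF = P = 4853/5000 ≈ 0.970600
step 2 [2y] swap r/1=571/19135: DF=(1 − 571/19135·(0.970600))/(1+571/19135) = 9429/10000 ≈ 0.942900
step 3 [3y] zero: DF = P = 4499/5000 ≈ 0.899800

1 1 4853/5000
2 2 9429/10000
3 3 4499/5000
f(1y,3y) = ((4853/5000)/(4499/5000) − 1)/(2) = 177/4499 ≈ 3.9342%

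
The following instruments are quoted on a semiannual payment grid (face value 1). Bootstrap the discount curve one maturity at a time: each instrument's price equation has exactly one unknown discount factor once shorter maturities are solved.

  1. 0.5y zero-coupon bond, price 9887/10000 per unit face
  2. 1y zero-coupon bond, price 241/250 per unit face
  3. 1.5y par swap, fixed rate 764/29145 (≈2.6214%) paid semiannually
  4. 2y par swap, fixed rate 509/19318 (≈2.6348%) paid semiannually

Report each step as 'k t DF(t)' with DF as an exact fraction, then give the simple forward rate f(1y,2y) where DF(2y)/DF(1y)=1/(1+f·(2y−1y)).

step 1 [0.5y] zero: DF = P = 9887/10000 ≈ 0.988700
step 2 [1y] zero: DF = P = 241/250 ≈ 0.964000
step 3 [1.5y] swap r/2=382/29145: DF=(1 − 382/29145·(0.988700+0.964000))/(1+382/29145) = 4809/5000 ≈ 0.961800
step 4 [2y] swap r/2=509/38636: DF=(1 − 509/38636·(0.988700+0.964000+0.961800))/(1+509/38636) = 9491/10000 ≈ 0.949100

1 1/2 9887/10000
2 1 241/250
3 3/2 4809/5000
4 2 9491/10000
f(1y,2y) = ((241/250)/(9491/10000) − 1)/(1) = 149/9491 ≈ 1.5699%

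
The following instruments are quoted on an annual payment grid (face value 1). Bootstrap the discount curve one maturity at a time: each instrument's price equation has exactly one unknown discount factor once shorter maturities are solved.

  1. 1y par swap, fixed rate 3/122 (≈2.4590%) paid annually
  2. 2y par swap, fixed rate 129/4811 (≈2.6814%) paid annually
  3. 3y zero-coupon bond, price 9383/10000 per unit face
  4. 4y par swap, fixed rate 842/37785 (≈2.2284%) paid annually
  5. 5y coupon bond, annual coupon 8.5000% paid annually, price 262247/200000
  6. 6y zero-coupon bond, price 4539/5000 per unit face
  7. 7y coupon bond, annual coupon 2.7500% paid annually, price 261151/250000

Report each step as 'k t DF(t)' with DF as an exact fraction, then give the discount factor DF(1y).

1 1 122/125
2 2 2371/2500
3 3 9383/10000
4 4 4579/5000
5 5 73/80
6 6 4539/5000
7 7 2167/2500
DF(1y) = 122/125 ≈ 0.976000

step 1 [1y] swap r/1=3/122: DF=(1 − 3/122·(0))/(1+3/122) = 122/125 ≈ 0.976000
step 2 [2y] swap r/1=129/4811: DF=(1 − 129/4811·(0.976000))/(1+129/4811) = 2371/2500 ≈ 0.948400
step 3 [3y] zero: DF = P = 9383/10000 ≈ 0.938300
step 4 [4y] swap r/1=842/37785: DF=(1 − 842/37785·(0.976000+0.948400+0.938300))/(1+842/37785) = 4579/5000 ≈ 0.915800
step 5 [5y] bond c/1=17/200: DF=(262247/200000 − 17/200·(0.976000+0.948400+0.938300+0.915800))/(1+17/200) = 73/80 ≈ 0.912500
step 6 [6y] zero: DF = P = 4539/5000 ≈ 0.907800
step 7 [7y] bond c/1=11/400: DF=(261151/250000 − 11/400·(0.976000+0.948400+0.938300+0.915800+0.912500+0.907800))/(1+11/400) = 2167/2500 ≈ 0.866800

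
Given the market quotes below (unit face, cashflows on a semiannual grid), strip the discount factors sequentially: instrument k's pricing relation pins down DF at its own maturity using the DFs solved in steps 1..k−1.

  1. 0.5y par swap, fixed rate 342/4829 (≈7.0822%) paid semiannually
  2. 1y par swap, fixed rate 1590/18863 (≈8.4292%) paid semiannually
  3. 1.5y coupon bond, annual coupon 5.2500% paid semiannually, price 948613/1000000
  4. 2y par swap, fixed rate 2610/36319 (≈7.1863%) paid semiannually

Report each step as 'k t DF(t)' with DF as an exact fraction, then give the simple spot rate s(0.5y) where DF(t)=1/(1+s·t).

step 1 [0.5y] swap r/2=171/4829: DF=(1 − 171/4829·(0))/(1+171/4829) = 4829/5000 ≈ 0.965800
step 2 [1y] swap r/2=795/18863: DF=(1 − 795/18863·(0.965800))/(1+795/18863) = 1841/2000 ≈ 0.920500
step 3 [1.5y] bond c/2=21/800: DF=(948613/1000000 − 21/800·(0.965800+0.920500))/(1+21/800) = 8761/10000 ≈ 0.876100
step 4 [2y] swap r/2=1305/36319: DF=(1 − 1305/36319·(0.965800+0.920500+0.876100))/(1+1305/36319) = 1739/2000 ≈ 0.869500

1 1/2 4829/5000
2 1 1841/2000
3 3/2 8761/10000
4 2 1739/2000
s(0.5y) = (1/(4829/5000) − 1)/(1/2) = 342/4829 ≈ 7.0822%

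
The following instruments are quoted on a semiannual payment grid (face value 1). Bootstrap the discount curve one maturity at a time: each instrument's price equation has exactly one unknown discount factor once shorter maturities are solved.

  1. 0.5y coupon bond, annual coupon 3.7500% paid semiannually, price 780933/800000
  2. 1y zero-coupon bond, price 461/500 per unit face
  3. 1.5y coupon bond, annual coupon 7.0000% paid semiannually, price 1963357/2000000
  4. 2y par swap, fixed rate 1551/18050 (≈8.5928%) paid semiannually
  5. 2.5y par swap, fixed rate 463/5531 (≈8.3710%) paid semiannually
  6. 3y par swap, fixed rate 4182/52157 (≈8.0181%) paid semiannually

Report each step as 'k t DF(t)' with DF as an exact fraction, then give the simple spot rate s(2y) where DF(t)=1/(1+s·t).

1 1/2 4791/5000
2 1 461/500
3 3/2 8849/10000
4 2 8449/10000
5 5/2 2037/2500
6 3 7909/10000
s(2y) = (1/(8449/10000) − 1)/(2) = 1551/16898 ≈ 9.1786%

step 1 [0.5y] bond c/2=3/160: DF=(780933/800000 − 3/160·(0))/(1+3/160) = 4791/5000 ≈ 0.958200
step 2 [1y] zero: DF = P = 461/500 ≈ 0.922000
step 3 [1.5y] bond c/2=7/200: DF=(1963357/2000000 − 7/200·(0.958200+0.922000))/(1+7/200) = 8849/10000 ≈ 0.884900
step 4 [2y] swap r/2=1551/36100: DF=(1 − 1551/36100·(0.958200+0.922000+0.884900))/(1+1551/36100) = 8449/10000 ≈ 0.844900
step 5 [2.5y] swap r/2=463/11062: DF=(1 − 463/11062·(0.958200+0.922000+0.884900+0.844900))/(1+463/11062) = 2037/2500 ≈ 0.814800
step 6 [3y] swap r/2=2091/52157: DF=(1 − 2091/52157·(0.958200+0.922000+0.884900+0.844900+0.814800))/(1+2091/52157) = 7909/10000 ≈ 0.790900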